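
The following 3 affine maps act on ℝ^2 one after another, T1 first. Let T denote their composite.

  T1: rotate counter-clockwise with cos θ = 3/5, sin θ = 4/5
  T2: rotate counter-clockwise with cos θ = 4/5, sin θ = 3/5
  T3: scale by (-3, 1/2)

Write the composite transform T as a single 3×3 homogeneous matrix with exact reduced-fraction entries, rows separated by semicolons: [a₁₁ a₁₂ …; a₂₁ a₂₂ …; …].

T1 = [3/5 -4/5 0; 4/5 3/5 0; 0 0 1]
T2·T1 = [0 -1 0; 1 0 0; 0 0 1]
T3·…·T1 = [0 3 0; 1/2 0 0; 0 0 1]

T = [0 3 0; 1/2 0 0; 0 0 1]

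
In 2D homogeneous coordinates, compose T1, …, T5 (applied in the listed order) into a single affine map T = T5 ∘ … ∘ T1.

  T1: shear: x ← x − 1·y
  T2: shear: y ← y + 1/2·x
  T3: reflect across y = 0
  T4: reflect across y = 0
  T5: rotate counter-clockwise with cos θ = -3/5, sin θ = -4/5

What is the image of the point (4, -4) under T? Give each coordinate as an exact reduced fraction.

T(p) = (-24/5, -32/5)

T1 shear: x ← x − 1·y: (4, -4) → (8, -4)
T2 shear: y ← y + 1/2·x: (8, -4) → (8, 0)
T3 reflect across y = 0: (8, 0) → (8, 0)
T4 reflect across y = 0: (8, 0) → (8, 0)
T5 rotate counter-clockwise with cos θ = -3/5, sin θ = -4/5: (8, 0) → (-24/5, -32/5)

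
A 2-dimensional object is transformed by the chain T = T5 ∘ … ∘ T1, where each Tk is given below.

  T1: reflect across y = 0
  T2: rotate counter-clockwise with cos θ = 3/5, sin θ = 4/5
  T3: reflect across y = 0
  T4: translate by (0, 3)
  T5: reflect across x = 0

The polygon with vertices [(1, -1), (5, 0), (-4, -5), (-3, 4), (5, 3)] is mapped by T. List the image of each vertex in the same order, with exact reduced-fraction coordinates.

image vertices: (1/5, 8/5), (-3, -1), (32/5, 16/5), (-7/5, 39/5), (-27/5, 4/5)

T1 reflect across y = 0: (1, -1) → (1, 1); (5, 0) → (5, 0); (-4, -5) → (-4, 5); (-3, 4) → (-3, -4); (5, 3) → (5, -3)
T2 rotate counter-clockwise with cos θ = 3/5, sin θ = 4/5: (1, 1) → (-1/5, 7/5); (5, 0) → (3, 4); (-4, 5) → (-32/5, -1/5); (-3, -4) → (7/5, -24/5); (5, -3) → (27/5, 11/5)
T3 reflect across y = 0: (-1/5, 7/5) → (-1/5, -7/5); (3, 4) → (3, -4); (-32/5, -1/5) → (-32/5, 1/5); (7/5, -24/5) → (7/5, 24/5); (27/5, 11/5) → (27/5, -11/5)
T4 translate by (0, 3): (-1/5, -7/5) → (-1/5, 8/5); (3, -4) → (3, -1); (-32/5, 1/5) → (-32/5, 16/5); (7/5, 24/5) → (7/5, 39/5); (27/5, -11/5) → (27/5, 4/5)
T5 reflect across x = 0: (-1/5, 8/5) → (1/5, 8/5); (3, -1) → (-3, -1); (-32/5, 16/5) → (32/5, 16/5); (7/5, 39/5) → (-7/5, 39/5); (27/5, 4/5) → (-27/5, 4/5)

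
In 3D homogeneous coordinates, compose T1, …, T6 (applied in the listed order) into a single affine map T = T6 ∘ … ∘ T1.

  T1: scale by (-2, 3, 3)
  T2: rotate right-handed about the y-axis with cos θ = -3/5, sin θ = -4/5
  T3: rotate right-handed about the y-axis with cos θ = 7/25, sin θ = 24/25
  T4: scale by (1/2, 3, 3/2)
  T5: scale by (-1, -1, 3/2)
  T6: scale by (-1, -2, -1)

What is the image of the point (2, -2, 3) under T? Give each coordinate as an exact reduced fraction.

T(p) = (-24/5, -36, -99/20)

T1 scale by (-2, 3, 3): (2, -2, 3) → (-4, -6, 9)
T2 rotate right-handed about the y-axis with cos θ = -3/5, sin θ = -4/5: (-4, -6, 9) → (-24/5, -6, -43/5)
T3 rotate right-handed about the y-axis with cos θ = 7/25, sin θ = 24/25: (-24/5, -6, -43/5) → (-48/5, -6, 11/5)
T4 scale by (1/2, 3, 3/2): (-48/5, -6, 11/5) → (-24/5, -18, 33/10)
T5 scale by (-1, -1, 3/2): (-24/5, -18, 33/10) → (24/5, 18, 99/20)
T6 scale by (-1, -2, -1): (24/5, 18, 99/20) → (-24/5, -36, -99/20)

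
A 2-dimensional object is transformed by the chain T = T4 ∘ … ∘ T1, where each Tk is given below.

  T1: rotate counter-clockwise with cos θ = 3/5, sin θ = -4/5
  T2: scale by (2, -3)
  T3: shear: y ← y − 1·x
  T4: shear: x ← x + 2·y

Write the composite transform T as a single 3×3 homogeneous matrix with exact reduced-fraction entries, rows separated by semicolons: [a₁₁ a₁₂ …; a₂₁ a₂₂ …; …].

T = [18/5 -26/5 0; 6/5 -17/5 0; 0 0 1]

T1 = [3/5 4/5 0; -4/5 3/5 0; 0 0 1]
T2·T1 = [6/5 8/5 0; 12/5 -9/5 0; 0 0 1]
T3·…·T1 = [6/5 8/5 0; 6/5 -17/5 0; 0 0 1]
T4·…·T1 = [18/5 -26/5 0; 6/5 -17/5 0; 0 0 1]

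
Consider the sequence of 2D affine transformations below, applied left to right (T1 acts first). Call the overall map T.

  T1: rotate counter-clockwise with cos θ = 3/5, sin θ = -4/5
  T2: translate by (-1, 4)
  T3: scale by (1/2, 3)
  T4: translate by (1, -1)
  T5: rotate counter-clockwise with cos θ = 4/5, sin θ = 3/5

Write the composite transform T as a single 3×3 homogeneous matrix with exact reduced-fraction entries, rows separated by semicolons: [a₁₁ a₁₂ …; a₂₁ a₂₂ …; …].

T = [42/25 -19/25 -31/5; -87/50 42/25 91/10; 0 0 1]

T1 = [3/5 4/5 0; -4/5 3/5 0; 0 0 1]
T2·T1 = [3/5 4/5 -1; -4/5 3/5 4; 0 0 1]
T3·…·T1 = [3/10 2/5 -1/2; -12/5 9/5 12; 0 0 1]
T4·…·T1 = [3/10 2/5 1/2; -12/5 9/5 11; 0 0 1]
T5·…·T1 = [42/25 -19/25 -31/5; -87/50 42/25 91/10; 0 0 1]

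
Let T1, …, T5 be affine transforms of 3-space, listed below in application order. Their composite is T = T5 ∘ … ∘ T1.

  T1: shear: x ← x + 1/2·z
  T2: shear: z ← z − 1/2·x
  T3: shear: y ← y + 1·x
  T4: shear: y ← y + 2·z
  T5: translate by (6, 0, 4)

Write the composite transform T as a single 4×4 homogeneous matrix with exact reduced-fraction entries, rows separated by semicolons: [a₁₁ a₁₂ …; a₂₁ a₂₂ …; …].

T = [1 0 1/2 6; 0 1 2 0; -1/2 0 3/4 4; 0 0 0 1]

T1 = [1 0 1/2 0; 0 1 0 0; 0 0 1 0; 0 0 0 1]
T2·T1 = [1 0 1/2 0; 0 1 0 0; -1/2 0 3/4 0; 0 0 0 1]
T3·…·T1 = [1 0 1/2 0; 1 1 1/2 0; -1/2 0 3/4 0; 0 0 0 1]
T4·…·T1 = [1 0 1/2 0; 0 1 2 0; -1/2 0 3/4 0; 0 0 0 1]
T5·…·T1 = [1 0 1/2 6; 0 1 2 0; -1/2 0 3/4 4; 0 0 0 1]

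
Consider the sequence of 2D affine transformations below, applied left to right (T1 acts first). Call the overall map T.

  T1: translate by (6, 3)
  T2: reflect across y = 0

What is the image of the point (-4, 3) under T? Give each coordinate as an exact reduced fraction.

T1 translate by (6, 3): (-4, 3) → (2, 6)
T2 reflect across y = 0: (2, 6) → (2, -6)

T(p) = (2, -6)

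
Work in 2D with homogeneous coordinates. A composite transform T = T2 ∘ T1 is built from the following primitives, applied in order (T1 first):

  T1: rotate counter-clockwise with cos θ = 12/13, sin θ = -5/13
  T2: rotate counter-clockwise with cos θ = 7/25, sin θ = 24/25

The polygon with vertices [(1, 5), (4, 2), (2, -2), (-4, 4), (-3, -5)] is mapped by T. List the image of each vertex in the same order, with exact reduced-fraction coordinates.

image vertices: (-1061/325, 1273/325), (62/65, 284/65), (914/325, 98/325), (-1828/325, -196/325), (653/325, -1779/325)

T1 rotate counter-clockwise with cos θ = 12/13, sin θ = -5/13: (1, 5) → (37/13, 55/13); (4, 2) → (58/13, 4/13); (2, -2) → (14/13, -34/13); (-4, 4) → (-28/13, 68/13); (-3, -5) → (-61/13, -45/13)
T2 rotate counter-clockwise with cos θ = 7/25, sin θ = 24/25: (37/13, 55/13) → (-1061/325, 1273/325); (58/13, 4/13) → (62/65, 284/65); (14/13, -34/13) → (914/325, 98/325); (-28/13, 68/13) → (-1828/325, -196/325); (-61/13, -45/13) → (653/325, -1779/325)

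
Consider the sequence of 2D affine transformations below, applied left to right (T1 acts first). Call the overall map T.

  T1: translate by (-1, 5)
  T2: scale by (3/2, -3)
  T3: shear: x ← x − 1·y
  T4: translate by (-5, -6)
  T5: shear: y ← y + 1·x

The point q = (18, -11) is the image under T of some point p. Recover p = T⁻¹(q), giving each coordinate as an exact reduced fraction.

T1 = [1 0 -1; 0 1 5; 0 0 1]
T2·T1 = [3/2 0 -3/2; 0 -3 -15; 0 0 1]
T3·…·T1 = [3/2 3 27/2; 0 -3 -15; 0 0 1]
T4·…·T1 = [3/2 3 17/2; 0 -3 -21; 0 0 1]
T5·…·T1 = [3/2 3 17/2; 3/2 0 -25/2; 0 0 1]
det M = -9/2; M⁻¹ = [0 2/3 25/3; 1/3 -1/3 -7; 0 0 1]
M⁻¹ · (18, -11)ᵀ = (1, 8/3)ᵀ

p = (1, 8/3)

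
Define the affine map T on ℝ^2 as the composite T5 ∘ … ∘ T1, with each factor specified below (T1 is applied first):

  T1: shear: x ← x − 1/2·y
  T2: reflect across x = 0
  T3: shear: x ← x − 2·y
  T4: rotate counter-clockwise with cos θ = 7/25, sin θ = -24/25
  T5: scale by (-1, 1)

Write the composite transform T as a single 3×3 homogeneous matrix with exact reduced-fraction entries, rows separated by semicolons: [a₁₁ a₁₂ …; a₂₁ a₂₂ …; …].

T1 = [1 -1/2 0; 0 1 0; 0 0 1]
T2·T1 = [-1 1/2 0; 0 1 0; 0 0 1]
T3·…·T1 = [-1 -3/2 0; 0 1 0; 0 0 1]
T4·…·T1 = [-7/25 27/50 0; 24/25 43/25 0; 0 0 1]
T5·…·T1 = [7/25 -27/50 0; 24/25 43/25 0; 0 0 1]

T = [7/25 -27/50 0; 24/25 43/25 0; 0 0 1]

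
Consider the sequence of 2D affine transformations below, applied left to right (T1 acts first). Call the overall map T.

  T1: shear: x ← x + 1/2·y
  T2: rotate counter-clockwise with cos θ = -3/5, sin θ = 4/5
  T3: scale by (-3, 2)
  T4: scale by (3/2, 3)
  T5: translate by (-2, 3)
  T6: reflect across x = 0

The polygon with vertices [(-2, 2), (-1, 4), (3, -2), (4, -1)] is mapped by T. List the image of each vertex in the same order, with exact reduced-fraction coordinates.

T1 shear: x ← x + 1/2·y: (-2, 2) → (-1, 2); (-1, 4) → (1, 4); (3, -2) → (2, -2); (4, -1) → (7/2, -1)
T2 rotate counter-clockwise with cos θ = -3/5, sin θ = 4/5: (-1, 2) → (-1, -2); (1, 4) → (-19/5, -8/5); (2, -2) → (2/5, 14/5); (7/2, -1) → (-13/10, 17/5)
T3 scale by (-3, 2): (-1, -2) → (3, -4); (-19/5, -8/5) → (57/5, -16/5); (2/5, 14/5) → (-6/5, 28/5); (-13/10, 17/5) → (39/10, 34/5)
T4 scale by (3/2, 3): (3, -4) → (9/2, -12); (57/5, -16/5) → (171/10, -48/5); (-6/5, 28/5) → (-9/5, 84/5); (39/10, 34/5) → (117/20, 102/5)
T5 translate by (-2, 3): (9/2, -12) → (5/2, -9); (171/10, -48/5) → (151/10, -33/5); (-9/5, 84/5) → (-19/5, 99/5); (117/20, 102/5) → (77/20, 117/5)
T6 reflect across x = 0: (5/2, -9) → (-5/2, -9); (151/10, -33/5) → (-151/10, -33/5); (-19/5, 99/5) → (19/5, 99/5); (77/20, 117/5) → (-77/20, 117/5)

image vertices: (-5/2, -9), (-151/10, -33/5), (19/5, 99/5), (-77/20, 117/5)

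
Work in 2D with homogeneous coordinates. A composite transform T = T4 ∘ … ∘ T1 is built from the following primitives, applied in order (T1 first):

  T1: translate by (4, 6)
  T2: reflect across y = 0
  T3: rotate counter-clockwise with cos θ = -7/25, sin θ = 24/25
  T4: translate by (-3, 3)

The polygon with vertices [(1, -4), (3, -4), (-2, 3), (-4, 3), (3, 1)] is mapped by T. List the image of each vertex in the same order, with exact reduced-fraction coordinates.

image vertices: (-62/25, 209/25), (-76/25, 257/25), (127/25, 186/25), (141/25, 138/25), (44/25, 292/25)

T1 translate by (4, 6): (1, -4) → (5, 2); (3, -4) → (7, 2); (-2, 3) → (2, 9); (-4, 3) → (0, 9); (3, 1) → (7, 7)
T2 reflect across y = 0: (5, 2) → (5, -2); (7, 2) → (7, -2); (2, 9) → (2, -9); (0, 9) → (0, -9); (7, 7) → (7, -7)
T3 rotate counter-clockwise with cos θ = -7/25, sin θ = 24/25: (5, -2) → (13/25, 134/25); (7, -2) → (-1/25, 182/25); (2, -9) → (202/25, 111/25); (0, -9) → (216/25, 63/25); (7, -7) → (119/25, 217/25)
T4 translate by (-3, 3): (13/25, 134/25) → (-62/25, 209/25); (-1/25, 182/25) → (-76/25, 257/25); (202/25, 111/25) → (127/25, 186/25); (216/25, 63/25) → (141/25, 138/25); (119/25, 217/25) → (44/25, 292/25)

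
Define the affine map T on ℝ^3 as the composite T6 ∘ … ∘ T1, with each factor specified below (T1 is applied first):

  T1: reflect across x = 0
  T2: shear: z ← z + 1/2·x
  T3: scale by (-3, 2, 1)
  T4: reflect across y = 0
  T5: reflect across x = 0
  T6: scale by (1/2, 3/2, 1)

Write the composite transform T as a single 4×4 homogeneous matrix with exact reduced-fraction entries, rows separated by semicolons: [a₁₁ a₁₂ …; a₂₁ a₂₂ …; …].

T1 = [-1 0 0 0; 0 1 0 0; 0 0 1 0; 0 0 0 1]
T2·T1 = [-1 0 0 0; 0 1 0 0; -1/2 0 1 0; 0 0 0 1]
T3·…·T1 = [3 0 0 0; 0 2 0 0; -1/2 0 1 0; 0 0 0 1]
T4·…·T1 = [3 0 0 0; 0 -2 0 0; -1/2 0 1 0; 0 0 0 1]
T5·…·T1 = [-3 0 0 0; 0 -2 0 0; -1/2 0 1 0; 0 0 0 1]
T6·…·T1 = [-3/2 0 0 0; 0 -3 0 0; -1/2 0 1 0; 0 0 0 1]

T = [-3/2 0 0 0; 0 -3 0 0; -1/2 0 1 0; 0 0 0 1]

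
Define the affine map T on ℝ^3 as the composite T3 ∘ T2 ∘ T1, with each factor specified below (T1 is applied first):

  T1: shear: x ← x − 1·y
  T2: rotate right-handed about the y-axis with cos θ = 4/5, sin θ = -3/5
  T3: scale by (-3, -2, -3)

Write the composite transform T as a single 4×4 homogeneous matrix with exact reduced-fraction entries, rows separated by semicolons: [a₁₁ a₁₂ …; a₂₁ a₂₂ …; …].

T = [-12/5 12/5 9/5 0; 0 -2 0 0; -9/5 9/5 -12/5 0; 0 0 0 1]

T1 = [1 -1 0 0; 0 1 0 0; 0 0 1 0; 0 0 0 1]
T2·T1 = [4/5 -4/5 -3/5 0; 0 1 0 0; 3/5 -3/5 4/5 0; 0 0 0 1]
T3·…·T1 = [-12/5 12/5 9/5 0; 0 -2 0 0; -9/5 9/5 -12/5 0; 0 0 0 1]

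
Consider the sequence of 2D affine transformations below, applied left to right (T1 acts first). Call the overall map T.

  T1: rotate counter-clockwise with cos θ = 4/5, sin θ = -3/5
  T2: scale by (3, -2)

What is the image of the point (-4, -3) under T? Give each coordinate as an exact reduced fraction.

T(p) = (-15, 0)

T1 rotate counter-clockwise with cos θ = 4/5, sin θ = -3/5: (-4, -3) → (-5, 0)
T2 scale by (3, -2): (-5, 0) → (-15, 0)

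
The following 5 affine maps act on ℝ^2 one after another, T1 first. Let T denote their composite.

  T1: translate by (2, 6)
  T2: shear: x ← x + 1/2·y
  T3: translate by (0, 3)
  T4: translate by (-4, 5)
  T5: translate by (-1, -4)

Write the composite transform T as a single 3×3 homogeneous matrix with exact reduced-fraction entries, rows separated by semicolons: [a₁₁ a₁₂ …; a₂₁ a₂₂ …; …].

T = [1 1/2 0; 0 1 10; 0 0 1]

T1 = [1 0 2; 0 1 6; 0 0 1]
T2·T1 = [1 1/2 5; 0 1 6; 0 0 1]
T3·…·T1 = [1 1/2 5; 0 1 9; 0 0 1]
T4·…·T1 = [1 1/2 1; 0 1 14; 0 0 1]
T5·…·T1 = [1 1/2 0; 0 1 10; 0 0 1]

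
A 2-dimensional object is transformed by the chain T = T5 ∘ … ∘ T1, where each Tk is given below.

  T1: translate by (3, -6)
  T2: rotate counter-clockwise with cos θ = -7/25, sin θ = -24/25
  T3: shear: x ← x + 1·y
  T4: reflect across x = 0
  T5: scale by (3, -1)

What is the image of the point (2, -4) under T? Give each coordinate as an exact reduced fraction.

T1 translate by (3, -6): (2, -4) → (5, -10)
T2 rotate counter-clockwise with cos θ = -7/25, sin θ = -24/25: (5, -10) → (-11, -2)
T3 shear: x ← x + 1·y: (-11, -2) → (-13, -2)
T4 reflect across x = 0: (-13, -2) → (13, -2)
T5 scale by (3, -1): (13, -2) → (39, 2)

T(p) = (39, 2)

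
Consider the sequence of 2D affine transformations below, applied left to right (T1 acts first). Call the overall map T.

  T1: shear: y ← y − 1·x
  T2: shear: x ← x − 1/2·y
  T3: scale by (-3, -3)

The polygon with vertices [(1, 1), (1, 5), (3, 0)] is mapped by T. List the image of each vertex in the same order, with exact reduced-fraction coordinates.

image vertices: (-3, 0), (3, -12), (-27/2, 9)

T1 shear: y ← y − 1·x: (1, 1) → (1, 0); (1, 5) → (1, 4); (3, 0) → (3, -3)
T2 shear: x ← x − 1/2·y: (1, 0) → (1, 0); (1, 4) → (-1, 4); (3, -3) → (9/2, -3)
T3 scale by (-3, -3): (1, 0) → (-3, 0); (-1, 4) → (3, -12); (9/2, -3) → (-27/2, 9)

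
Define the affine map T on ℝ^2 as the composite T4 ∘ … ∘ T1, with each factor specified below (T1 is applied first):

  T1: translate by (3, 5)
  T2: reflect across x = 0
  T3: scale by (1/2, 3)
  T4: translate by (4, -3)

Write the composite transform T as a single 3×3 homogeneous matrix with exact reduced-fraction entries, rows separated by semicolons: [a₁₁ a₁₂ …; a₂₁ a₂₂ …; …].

T = [-1/2 0 5/2; 0 3 12; 0 0 1]

T1 = [1 0 3; 0 1 5; 0 0 1]
T2·T1 = [-1 0 -3; 0 1 5; 0 0 1]
T3·…·T1 = [-1/2 0 -3/2; 0 3 15; 0 0 1]
T4·…·T1 = [-1/2 0 5/2; 0 3 12; 0 0 1]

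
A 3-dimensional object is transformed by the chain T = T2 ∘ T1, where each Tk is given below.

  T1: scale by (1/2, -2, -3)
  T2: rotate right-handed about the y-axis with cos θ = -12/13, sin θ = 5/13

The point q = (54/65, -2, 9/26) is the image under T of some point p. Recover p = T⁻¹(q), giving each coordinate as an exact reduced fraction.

T1 = [1/2 0 0 0; 0 -2 0 0; 0 0 -3 0; 0 0 0 1]
T2·T1 = [-6/13 0 -15/13 0; 0 -2 0 0; -5/26 0 36/13 0; 0 0 0 1]
det M = 3; M⁻¹ = [-24/13 0 -10/13 0; 0 -1/2 0 0; -5/39 0 4/13 0; 0 0 0 1]
M⁻¹ · (54/65, -2, 9/26)ᵀ = (-9/5, 1, 0)ᵀ

p = (-9/5, 1, 0)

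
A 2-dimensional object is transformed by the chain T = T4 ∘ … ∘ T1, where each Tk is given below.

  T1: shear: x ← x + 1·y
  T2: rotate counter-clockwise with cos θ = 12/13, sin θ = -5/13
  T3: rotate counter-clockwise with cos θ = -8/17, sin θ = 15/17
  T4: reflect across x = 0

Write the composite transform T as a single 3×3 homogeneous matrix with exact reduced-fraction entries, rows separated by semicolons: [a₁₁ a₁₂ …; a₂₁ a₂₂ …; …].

T1 = [1 1 0; 0 1 0; 0 0 1]
T2·T1 = [12/13 17/13 0; -5/13 7/13 0; 0 0 1]
T3·…·T1 = [-21/221 -241/221 0; 220/221 199/221 0; 0 0 1]
T4·…·T1 = [21/221 241/221 0; 220/221 199/221 0; 0 0 1]

T = [21/221 241/221 0; 220/221 199/221 0; 0 0 1]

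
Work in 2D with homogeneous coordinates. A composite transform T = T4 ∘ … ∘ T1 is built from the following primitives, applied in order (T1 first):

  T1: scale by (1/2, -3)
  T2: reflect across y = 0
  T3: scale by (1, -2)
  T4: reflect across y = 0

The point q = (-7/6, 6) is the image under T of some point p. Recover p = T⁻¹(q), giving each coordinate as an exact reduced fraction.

T1 = [1/2 0 0; 0 -3 0; 0 0 1]
T2·T1 = [1/2 0 0; 0 3 0; 0 0 1]
T3·…·T1 = [1/2 0 0; 0 -6 0; 0 0 1]
T4·…·T1 = [1/2 0 0; 0 6 0; 0 0 1]
det M = 3; M⁻¹ = [2 0 0; 0 1/6 0; 0 0 1]
M⁻¹ · (-7/6, 6)ᵀ = (-7/3, 1)ᵀ

p = (-7/3, 1)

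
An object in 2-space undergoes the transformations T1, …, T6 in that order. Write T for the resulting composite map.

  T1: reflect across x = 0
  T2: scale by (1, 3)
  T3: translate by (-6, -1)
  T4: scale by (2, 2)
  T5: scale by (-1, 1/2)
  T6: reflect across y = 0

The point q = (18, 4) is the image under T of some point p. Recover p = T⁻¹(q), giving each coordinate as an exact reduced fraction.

T1 = [-1 0 0; 0 1 0; 0 0 1]
T2·T1 = [-1 0 0; 0 3 0; 0 0 1]
T3·…·T1 = [-1 0 -6; 0 3 -1; 0 0 1]
T4·…·T1 = [-2 0 -12; 0 6 -2; 0 0 1]
T5·…·T1 = [2 0 12; 0 3 -1; 0 0 1]
T6·…·T1 = [2 0 12; 0 -3 1; 0 0 1]
det M = -6; M⁻¹ = [1/2 0 -6; 0 -1/3 1/3; 0 0 1]
M⁻¹ · (18, 4)ᵀ = (3, -1)ᵀ

p = (3, -1)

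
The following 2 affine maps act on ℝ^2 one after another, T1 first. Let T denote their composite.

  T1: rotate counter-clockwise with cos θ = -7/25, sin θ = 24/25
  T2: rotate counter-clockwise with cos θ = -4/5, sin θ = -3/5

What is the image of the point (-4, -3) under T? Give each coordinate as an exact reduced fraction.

T(p) = (-5, 0)

T1 rotate counter-clockwise with cos θ = -7/25, sin θ = 24/25: (-4, -3) → (4, -3)
T2 rotate counter-clockwise with cos θ = -4/5, sin θ = -3/5: (4, -3) → (-5, 0)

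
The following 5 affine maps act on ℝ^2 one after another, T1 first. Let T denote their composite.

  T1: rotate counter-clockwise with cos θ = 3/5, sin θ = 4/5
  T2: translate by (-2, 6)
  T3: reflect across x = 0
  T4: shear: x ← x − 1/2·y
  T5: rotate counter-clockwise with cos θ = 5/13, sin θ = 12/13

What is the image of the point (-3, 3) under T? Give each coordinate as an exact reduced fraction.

T(p) = (-473/130, 69/13)

T1 rotate counter-clockwise with cos θ = 3/5, sin θ = 4/5: (-3, 3) → (-21/5, -3/5)
T2 translate by (-2, 6): (-21/5, -3/5) → (-31/5, 27/5)
T3 reflect across x = 0: (-31/5, 27/5) → (31/5, 27/5)
T4 shear: x ← x − 1/2·y: (31/5, 27/5) → (7/2, 27/5)
T5 rotate counter-clockwise with cos θ = 5/13, sin θ = 12/13: (7/2, 27/5) → (-473/130, 69/13)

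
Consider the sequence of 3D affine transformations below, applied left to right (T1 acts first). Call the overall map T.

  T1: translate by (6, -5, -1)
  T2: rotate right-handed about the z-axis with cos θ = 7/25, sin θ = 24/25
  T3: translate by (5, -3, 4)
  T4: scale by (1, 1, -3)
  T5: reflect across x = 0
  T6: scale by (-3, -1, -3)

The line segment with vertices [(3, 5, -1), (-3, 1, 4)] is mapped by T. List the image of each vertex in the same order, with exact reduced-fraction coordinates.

image vertices: (564/25, -141/25, 18), (726/25, 31/25, 63)

T1 translate by (6, -5, -1): (3, 5, -1) → (9, 0, -2); (-3, 1, 4) → (3, -4, 3)
T2 rotate right-handed about the z-axis with cos θ = 7/25, sin θ = 24/25: (9, 0, -2) → (63/25, 216/25, -2); (3, -4, 3) → (117/25, 44/25, 3)
T3 translate by (5, -3, 4): (63/25, 216/25, -2) → (188/25, 141/25, 2); (117/25, 44/25, 3) → (242/25, -31/25, 7)
T4 scale by (1, 1, -3): (188/25, 141/25, 2) → (188/25, 141/25, -6); (242/25, -31/25, 7) → (242/25, -31/25, -21)
T5 reflect across x = 0: (188/25, 141/25, -6) → (-188/25, 141/25, -6); (242/25, -31/25, -21) → (-242/25, -31/25, -21)
T6 scale by (-3, -1, -3): (-188/25, 141/25, -6) → (564/25, -141/25, 18); (-242/25, -31/25, -21) → (726/25, 31/25, 63)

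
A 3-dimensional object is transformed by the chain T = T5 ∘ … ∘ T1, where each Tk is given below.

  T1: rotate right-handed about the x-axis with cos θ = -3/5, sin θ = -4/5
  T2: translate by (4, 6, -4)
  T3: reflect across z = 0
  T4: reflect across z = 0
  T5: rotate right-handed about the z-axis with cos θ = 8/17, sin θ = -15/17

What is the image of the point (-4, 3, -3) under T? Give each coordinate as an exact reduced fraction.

T(p) = (27/17, 72/85, -23/5)

T1 rotate right-handed about the x-axis with cos θ = -3/5, sin θ = -4/5: (-4, 3, -3) → (-4, -21/5, -3/5)
T2 translate by (4, 6, -4): (-4, -21/5, -3/5) → (0, 9/5, -23/5)
T3 reflect across z = 0: (0, 9/5, -23/5) → (0, 9/5, 23/5)
T4 reflect across z = 0: (0, 9/5, 23/5) → (0, 9/5, -23/5)
T5 rotate right-handed about the z-axis with cos θ = 8/17, sin θ = -15/17: (0, 9/5, -23/5) → (27/17, 72/85, -23/5)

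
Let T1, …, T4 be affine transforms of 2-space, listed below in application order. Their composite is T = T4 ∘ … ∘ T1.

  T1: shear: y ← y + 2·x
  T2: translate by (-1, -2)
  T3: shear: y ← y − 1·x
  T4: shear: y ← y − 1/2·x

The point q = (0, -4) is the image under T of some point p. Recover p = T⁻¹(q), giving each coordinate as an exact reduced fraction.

p = (1, -4)

T1 = [1 0 0; 2 1 0; 0 0 1]
T2·T1 = [1 0 -1; 2 1 -2; 0 0 1]
T3·…·T1 = [1 0 -1; 1 1 -1; 0 0 1]
T4·…·T1 = [1 0 -1; 1/2 1 -1/2; 0 0 1]
det M = 1; M⁻¹ = [1 0 1; -1/2 1 0; 0 0 1]
M⁻¹ · (0, -4)ᵀ = (1, -4)ᵀ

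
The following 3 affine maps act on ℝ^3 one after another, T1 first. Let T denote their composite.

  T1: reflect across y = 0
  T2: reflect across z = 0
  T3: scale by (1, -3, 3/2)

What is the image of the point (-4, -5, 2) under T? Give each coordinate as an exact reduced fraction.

T(p) = (-4, -15, -3)

T1 reflect across y = 0: (-4, -5, 2) → (-4, 5, 2)
T2 reflect across z = 0: (-4, 5, 2) → (-4, 5, -2)
T3 scale by (1, -3, 3/2): (-4, 5, -2) → (-4, -15, -3)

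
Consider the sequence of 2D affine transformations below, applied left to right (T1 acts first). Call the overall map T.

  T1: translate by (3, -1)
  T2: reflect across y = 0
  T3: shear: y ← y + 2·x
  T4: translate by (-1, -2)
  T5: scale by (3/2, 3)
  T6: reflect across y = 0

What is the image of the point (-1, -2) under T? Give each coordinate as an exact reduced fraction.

T(p) = (3/2, -15)

T1 translate by (3, -1): (-1, -2) → (2, -3)
T2 reflect across y = 0: (2, -3) → (2, 3)
T3 shear: y ← y + 2·x: (2, 3) → (2, 7)
T4 translate by (-1, -2): (2, 7) → (1, 5)
T5 scale by (3/2, 3): (1, 5) → (3/2, 15)
T6 reflect across y = 0: (3/2, 15) → (3/2, -15)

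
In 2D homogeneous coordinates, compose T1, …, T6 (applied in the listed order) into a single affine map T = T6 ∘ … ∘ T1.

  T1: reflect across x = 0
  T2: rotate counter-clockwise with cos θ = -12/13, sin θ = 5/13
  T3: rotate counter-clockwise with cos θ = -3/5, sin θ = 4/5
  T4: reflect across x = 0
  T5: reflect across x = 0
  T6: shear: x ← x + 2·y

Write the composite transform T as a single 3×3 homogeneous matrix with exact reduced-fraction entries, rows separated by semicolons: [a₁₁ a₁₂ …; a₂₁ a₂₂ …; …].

T1 = [-1 0 0; 0 1 0; 0 0 1]
T2·T1 = [12/13 -5/13 0; -5/13 -12/13 0; 0 0 1]
T3·…·T1 = [-16/65 63/65 0; 63/65 16/65 0; 0 0 1]
T4·…·T1 = [16/65 -63/65 0; 63/65 16/65 0; 0 0 1]
T5·…·T1 = [-16/65 63/65 0; 63/65 16/65 0; 0 0 1]
T6·…·T1 = [22/13 19/13 0; 63/65 16/65 0; 0 0 1]

T = [22/13 19/13 0; 63/65 16/65 0; 0 0 1]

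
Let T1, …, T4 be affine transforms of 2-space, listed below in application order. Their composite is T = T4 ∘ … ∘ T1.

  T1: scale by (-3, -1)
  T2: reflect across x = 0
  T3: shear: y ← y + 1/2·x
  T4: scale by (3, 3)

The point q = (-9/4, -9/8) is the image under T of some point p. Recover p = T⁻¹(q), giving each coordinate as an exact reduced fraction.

T1 = [-3 0 0; 0 -1 0; 0 0 1]
T2·T1 = [3 0 0; 0 -1 0; 0 0 1]
T3·…·T1 = [3 0 0; 3/2 -1 0; 0 0 1]
T4·…·T1 = [9 0 0; 9/2 -3 0; 0 0 1]
det M = -27; M⁻¹ = [1/9 0 0; 1/6 -1/3 0; 0 0 1]
M⁻¹ · (-9/4, -9/8)ᵀ = (-1/4, 0)ᵀ

p = (-1/4, 0)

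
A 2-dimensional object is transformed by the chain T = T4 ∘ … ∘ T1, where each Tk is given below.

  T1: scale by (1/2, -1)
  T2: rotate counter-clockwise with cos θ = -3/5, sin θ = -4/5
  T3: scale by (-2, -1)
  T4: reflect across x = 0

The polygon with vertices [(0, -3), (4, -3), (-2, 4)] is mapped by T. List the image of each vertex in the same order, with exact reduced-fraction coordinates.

T1 scale by (1/2, -1): (0, -3) → (0, 3); (4, -3) → (2, 3); (-2, 4) → (-1, -4)
T2 rotate counter-clockwise with cos θ = -3/5, sin θ = -4/5: (0, 3) → (12/5, -9/5); (2, 3) → (6/5, -17/5); (-1, -4) → (-13/5, 16/5)
T3 scale by (-2, -1): (12/5, -9/5) → (-24/5, 9/5); (6/5, -17/5) → (-12/5, 17/5); (-13/5, 16/5) → (26/5, -16/5)
T4 reflect across x = 0: (-24/5, 9/5) → (24/5, 9/5); (-12/5, 17/5) → (12/5, 17/5); (26/5, -16/5) → (-26/5, -16/5)

image vertices: (24/5, 9/5), (12/5, 17/5), (-26/5, -16/5)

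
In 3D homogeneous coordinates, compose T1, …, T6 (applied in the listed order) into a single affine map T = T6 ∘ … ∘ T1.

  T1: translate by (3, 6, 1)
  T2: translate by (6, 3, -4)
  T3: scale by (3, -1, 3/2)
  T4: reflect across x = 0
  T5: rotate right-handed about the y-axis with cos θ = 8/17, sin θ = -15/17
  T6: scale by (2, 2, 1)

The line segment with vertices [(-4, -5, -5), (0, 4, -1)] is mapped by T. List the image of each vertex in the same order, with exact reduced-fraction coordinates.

image vertices: (120/17, -8, -321/17), (-252/17, -26, -453/17)

T1 translate by (3, 6, 1): (-4, -5, -5) → (-1, 1, -4); (0, 4, -1) → (3, 10, 0)
T2 translate by (6, 3, -4): (-1, 1, -4) → (5, 4, -8); (3, 10, 0) → (9, 13, -4)
T3 scale by (3, -1, 3/2): (5, 4, -8) → (15, -4, -12); (9, 13, -4) → (27, -13, -6)
T4 reflect across x = 0: (15, -4, -12) → (-15, -4, -12); (27, -13, -6) → (-27, -13, -6)
T5 rotate right-handed about the y-axis with cos θ = 8/17, sin θ = -15/17: (-15, -4, -12) → (60/17, -4, -321/17); (-27, -13, -6) → (-126/17, -13, -453/17)
T6 scale by (2, 2, 1): (60/17, -4, -321/17) → (120/17, -8, -321/17); (-126/17, -13, -453/17) → (-252/17, -26, -453/17)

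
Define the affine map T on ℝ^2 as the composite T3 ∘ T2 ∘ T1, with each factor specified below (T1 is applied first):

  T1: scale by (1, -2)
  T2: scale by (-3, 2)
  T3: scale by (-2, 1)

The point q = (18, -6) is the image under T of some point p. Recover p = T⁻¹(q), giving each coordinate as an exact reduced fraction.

p = (3, 3/2)

T1 = [1 0 0; 0 -2 0; 0 0 1]
T2·T1 = [-3 0 0; 0 -4 0; 0 0 1]
T3·…·T1 = [6 0 0; 0 -4 0; 0 0 1]
det M = -24; M⁻¹ = [1/6 0 0; 0 -1/4 0; 0 0 1]
M⁻¹ · (18, -6)ᵀ = (3, 3/2)ᵀ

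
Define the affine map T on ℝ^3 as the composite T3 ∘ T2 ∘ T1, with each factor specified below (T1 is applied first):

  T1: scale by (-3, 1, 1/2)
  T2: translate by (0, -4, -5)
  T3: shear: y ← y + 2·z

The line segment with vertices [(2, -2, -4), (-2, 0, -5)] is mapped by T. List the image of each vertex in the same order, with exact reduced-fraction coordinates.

image vertices: (-6, -20, -7), (6, -19, -15/2)

T1 scale by (-3, 1, 1/2): (2, -2, -4) → (-6, -2, -2); (-2, 0, -5) → (6, 0, -5/2)
T2 translate by (0, -4, -5): (-6, -2, -2) → (-6, -6, -7); (6, 0, -5/2) → (6, -4, -15/2)
T3 shear: y ← y + 2·z: (-6, -6, -7) → (-6, -20, -7); (6, -4, -15/2) → (6, -19, -15/2)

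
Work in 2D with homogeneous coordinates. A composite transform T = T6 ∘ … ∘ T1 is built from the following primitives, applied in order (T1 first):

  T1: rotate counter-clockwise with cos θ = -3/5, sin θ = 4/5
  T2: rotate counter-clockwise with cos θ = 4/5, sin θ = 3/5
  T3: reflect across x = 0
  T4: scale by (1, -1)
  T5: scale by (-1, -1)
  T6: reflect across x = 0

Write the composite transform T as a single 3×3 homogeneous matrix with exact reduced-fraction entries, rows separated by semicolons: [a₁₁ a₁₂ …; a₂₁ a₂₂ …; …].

T = [24/25 7/25 0; 7/25 -24/25 0; 0 0 1]

T1 = [-3/5 -4/5 0; 4/5 -3/5 0; 0 0 1]
T2·T1 = [-24/25 -7/25 0; 7/25 -24/25 0; 0 0 1]
T3·…·T1 = [24/25 7/25 0; 7/25 -24/25 0; 0 0 1]
T4·…·T1 = [24/25 7/25 0; -7/25 24/25 0; 0 0 1]
T5·…·T1 = [-24/25 -7/25 0; 7/25 -24/25 0; 0 0 1]
T6·…·T1 = [24/25 7/25 0; 7/25 -24/25 0; 0 0 1]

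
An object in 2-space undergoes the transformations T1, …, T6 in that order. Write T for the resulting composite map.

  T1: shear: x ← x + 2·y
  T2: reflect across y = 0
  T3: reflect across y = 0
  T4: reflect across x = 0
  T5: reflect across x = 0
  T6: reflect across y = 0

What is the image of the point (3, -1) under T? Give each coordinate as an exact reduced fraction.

T(p) = (1, 1)

T1 shear: x ← x + 2·y: (3, -1) → (1, -1)
T2 reflect across y = 0: (1, -1) → (1, 1)
T3 reflect across y = 0: (1, 1) → (1, -1)
T4 reflect across x = 0: (1, -1) → (-1, -1)
T5 reflect across x = 0: (-1, -1) → (1, -1)
T6 reflect across y = 0: (1, -1) → (1, 1)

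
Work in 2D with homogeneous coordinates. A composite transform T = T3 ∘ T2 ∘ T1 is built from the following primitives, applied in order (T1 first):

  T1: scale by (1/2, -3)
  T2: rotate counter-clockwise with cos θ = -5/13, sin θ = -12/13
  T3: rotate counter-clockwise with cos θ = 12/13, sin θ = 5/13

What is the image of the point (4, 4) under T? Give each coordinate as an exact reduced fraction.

T1 scale by (1/2, -3): (4, 4) → (2, -12)
T2 rotate counter-clockwise with cos θ = -5/13, sin θ = -12/13: (2, -12) → (-154/13, 36/13)
T3 rotate counter-clockwise with cos θ = 12/13, sin θ = 5/13: (-154/13, 36/13) → (-12, -2)

T(p) = (-12, -2)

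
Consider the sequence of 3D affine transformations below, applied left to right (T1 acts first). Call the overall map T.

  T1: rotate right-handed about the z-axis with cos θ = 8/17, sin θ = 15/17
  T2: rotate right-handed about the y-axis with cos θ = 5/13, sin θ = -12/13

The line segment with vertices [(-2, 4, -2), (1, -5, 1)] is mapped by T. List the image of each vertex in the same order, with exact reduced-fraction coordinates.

T1 rotate right-handed about the z-axis with cos θ = 8/17, sin θ = 15/17: (-2, 4, -2) → (-76/17, 2/17, -2); (1, -5, 1) → (83/17, -25/17, 1)
T2 rotate right-handed about the y-axis with cos θ = 5/13, sin θ = -12/13: (-76/17, 2/17, -2) → (28/221, 2/17, -1082/221); (83/17, -25/17, 1) → (211/221, -25/17, 1081/221)

image vertices: (28/221, 2/17, -1082/221), (211/221, -25/17, 1081/221)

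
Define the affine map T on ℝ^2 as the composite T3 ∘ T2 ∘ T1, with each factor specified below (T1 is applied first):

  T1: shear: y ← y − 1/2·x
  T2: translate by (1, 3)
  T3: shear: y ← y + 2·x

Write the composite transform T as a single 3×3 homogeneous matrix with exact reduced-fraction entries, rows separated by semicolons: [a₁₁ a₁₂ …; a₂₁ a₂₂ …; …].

T = [1 0 1; 3/2 1 5; 0 0 1]

T1 = [1 0 0; -1/2 1 0; 0 0 1]
T2·T1 = [1 0 1; -1/2 1 3; 0 0 1]
T3·…·T1 = [1 0 1; 3/2 1 5; 0 0 1]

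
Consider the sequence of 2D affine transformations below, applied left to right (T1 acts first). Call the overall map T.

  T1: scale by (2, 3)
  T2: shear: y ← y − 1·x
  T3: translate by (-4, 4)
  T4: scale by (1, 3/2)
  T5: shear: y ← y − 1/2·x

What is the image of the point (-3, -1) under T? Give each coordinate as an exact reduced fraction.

T1 scale by (2, 3): (-3, -1) → (-6, -3)
T2 shear: y ← y − 1·x: (-6, -3) → (-6, 3)
T3 translate by (-4, 4): (-6, 3) → (-10, 7)
T4 scale by (1, 3/2): (-10, 7) → (-10, 21/2)
T5 shear: y ← y − 1/2·x: (-10, 21/2) → (-10, 31/2)

T(p) = (-10, 31/2)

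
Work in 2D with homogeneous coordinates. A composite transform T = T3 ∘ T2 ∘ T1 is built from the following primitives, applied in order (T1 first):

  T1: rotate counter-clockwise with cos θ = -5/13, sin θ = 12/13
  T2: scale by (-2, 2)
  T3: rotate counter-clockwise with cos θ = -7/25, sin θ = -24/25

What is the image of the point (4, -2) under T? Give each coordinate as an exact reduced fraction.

T1 rotate counter-clockwise with cos θ = -5/13, sin θ = 12/13: (4, -2) → (4/13, 58/13)
T2 scale by (-2, 2): (4/13, 58/13) → (-8/13, 116/13)
T3 rotate counter-clockwise with cos θ = -7/25, sin θ = -24/25: (-8/13, 116/13) → (568/65, -124/65)

T(p) = (568/65, -124/65)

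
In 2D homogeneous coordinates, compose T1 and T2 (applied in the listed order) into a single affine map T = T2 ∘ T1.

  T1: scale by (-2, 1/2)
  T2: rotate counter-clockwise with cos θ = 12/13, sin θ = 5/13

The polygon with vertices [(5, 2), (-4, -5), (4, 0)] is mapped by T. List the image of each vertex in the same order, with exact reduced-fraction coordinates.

T1 scale by (-2, 1/2): (5, 2) → (-10, 1); (-4, -5) → (8, -5/2); (4, 0) → (-8, 0)
T2 rotate counter-clockwise with cos θ = 12/13, sin θ = 5/13: (-10, 1) → (-125/13, -38/13); (8, -5/2) → (217/26, 10/13); (-8, 0) → (-96/13, -40/13)

image vertices: (-125/13, -38/13), (217/26, 10/13), (-96/13, -40/13)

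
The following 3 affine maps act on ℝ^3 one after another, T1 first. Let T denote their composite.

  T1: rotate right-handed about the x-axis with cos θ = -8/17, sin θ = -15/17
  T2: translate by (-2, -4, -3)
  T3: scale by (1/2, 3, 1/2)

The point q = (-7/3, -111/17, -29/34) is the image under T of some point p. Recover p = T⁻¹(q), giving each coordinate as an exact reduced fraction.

p = (-8/3, -2, 1)

T1 = [1 0 0 0; 0 -8/17 15/17 0; 0 -15/17 -8/17 0; 0 0 0 1]
T2·T1 = [1 0 0 -2; 0 -8/17 15/17 -4; 0 -15/17 -8/17 -3; 0 0 0 1]
T3·…·T1 = [1/2 0 0 -1; 0 -24/17 45/17 -12; 0 -15/34 -4/17 -3/2; 0 0 0 1]
det M = 3/4; M⁻¹ = [2 0 0 2; 0 -8/51 -30/17 -77/17; 0 5/17 -16/17 36/17; 0 0 0 1]
M⁻¹ · (-7/3, -111/17, -29/34)ᵀ = (-8/3, -2, 1)ᵀ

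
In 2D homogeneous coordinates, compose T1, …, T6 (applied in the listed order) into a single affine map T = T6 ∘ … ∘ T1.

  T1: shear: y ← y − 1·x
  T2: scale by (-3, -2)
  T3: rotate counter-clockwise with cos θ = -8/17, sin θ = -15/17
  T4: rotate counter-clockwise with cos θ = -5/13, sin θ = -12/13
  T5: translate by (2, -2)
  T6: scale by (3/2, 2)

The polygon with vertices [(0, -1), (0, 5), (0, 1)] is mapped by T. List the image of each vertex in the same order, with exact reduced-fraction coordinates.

T1 shear: y ← y − 1·x: (0, -1) → (0, -1); (0, 5) → (0, 5); (0, 1) → (0, 1)
T2 scale by (-3, -2): (0, -1) → (0, 2); (0, 5) → (0, -10); (0, 1) → (0, -2)
T3 rotate counter-clockwise with cos θ = -8/17, sin θ = -15/17: (0, 2) → (30/17, -16/17); (0, -10) → (-150/17, 80/17); (0, -2) → (-30/17, 16/17)
T4 rotate counter-clockwise with cos θ = -5/13, sin θ = -12/13: (30/17, -16/17) → (-342/221, -280/221); (-150/17, 80/17) → (1710/221, 1400/221); (-30/17, 16/17) → (342/221, 280/221)
T5 translate by (2, -2): (-342/221, -280/221) → (100/221, -722/221); (1710/221, 1400/221) → (2152/221, 958/221); (342/221, 280/221) → (784/221, -162/221)
T6 scale by (3/2, 2): (100/221, -722/221) → (150/221, -1444/221); (2152/221, 958/221) → (3228/221, 1916/221); (784/221, -162/221) → (1176/221, -324/221)

image vertices: (150/221, -1444/221), (3228/221, 1916/221), (1176/221, -324/221)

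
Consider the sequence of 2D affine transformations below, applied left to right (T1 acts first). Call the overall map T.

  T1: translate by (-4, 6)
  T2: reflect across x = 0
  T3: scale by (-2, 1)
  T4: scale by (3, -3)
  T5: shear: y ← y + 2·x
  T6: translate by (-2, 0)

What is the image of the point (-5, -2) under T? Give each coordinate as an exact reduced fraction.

T1 translate by (-4, 6): (-5, -2) → (-9, 4)
T2 reflect across x = 0: (-9, 4) → (9, 4)
T3 scale by (-2, 1): (9, 4) → (-18, 4)
T4 scale by (3, -3): (-18, 4) → (-54, -12)
T5 shear: y ← y + 2·x: (-54, -12) → (-54, -120)
T6 translate by (-2, 0): (-54, -120) → (-56, -120)

T(p) = (-56, -120)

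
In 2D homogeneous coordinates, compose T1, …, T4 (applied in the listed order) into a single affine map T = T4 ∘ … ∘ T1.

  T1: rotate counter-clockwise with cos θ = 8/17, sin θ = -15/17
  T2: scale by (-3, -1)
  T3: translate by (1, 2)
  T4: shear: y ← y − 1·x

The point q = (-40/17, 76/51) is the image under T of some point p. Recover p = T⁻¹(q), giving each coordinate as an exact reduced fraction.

T1 = [8/17 15/17 0; -15/17 8/17 0; 0 0 1]
T2·T1 = [-24/17 -45/17 0; 15/17 -8/17 0; 0 0 1]
T3·…·T1 = [-24/17 -45/17 1; 15/17 -8/17 2; 0 0 1]
T4·…·T1 = [-24/17 -45/17 1; 39/17 37/17 1; 0 0 1]
det M = 3; M⁻¹ = [37/51 15/17 -82/51; -13/17 -8/17 21/17; 0 0 1]
M⁻¹ · (-40/17, 76/51)ᵀ = (-2, 7/3)ᵀ

p = (-2, 7/3)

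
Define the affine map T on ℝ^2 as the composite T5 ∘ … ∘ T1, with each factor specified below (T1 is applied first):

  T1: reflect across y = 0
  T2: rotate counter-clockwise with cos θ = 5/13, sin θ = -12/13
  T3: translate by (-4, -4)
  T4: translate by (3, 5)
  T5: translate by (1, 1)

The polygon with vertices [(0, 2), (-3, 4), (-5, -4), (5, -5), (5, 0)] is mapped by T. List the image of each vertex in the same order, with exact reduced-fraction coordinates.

T1 reflect across y = 0: (0, 2) → (0, -2); (-3, 4) → (-3, -4); (-5, -4) → (-5, 4); (5, -5) → (5, 5); (5, 0) → (5, 0)
T2 rotate counter-clockwise with cos θ = 5/13, sin θ = -12/13: (0, -2) → (-24/13, -10/13); (-3, -4) → (-63/13, 16/13); (-5, 4) → (23/13, 80/13); (5, 5) → (85/13, -35/13); (5, 0) → (25/13, -60/13)
T3 translate by (-4, -4): (-24/13, -10/13) → (-76/13, -62/13); (-63/13, 16/13) → (-115/13, -36/13); (23/13, 80/13) → (-29/13, 28/13); (85/13, -35/13) → (33/13, -87/13); (25/13, -60/13) → (-27/13, -112/13)
T4 translate by (3, 5): (-76/13, -62/13) → (-37/13, 3/13); (-115/13, -36/13) → (-76/13, 29/13); (-29/13, 28/13) → (10/13, 93/13); (33/13, -87/13) → (72/13, -22/13); (-27/13, -112/13) → (12/13, -47/13)
T5 translate by (1, 1): (-37/13, 3/13) → (-24/13, 16/13); (-76/13, 29/13) → (-63/13, 42/13); (10/13, 93/13) → (23/13, 106/13); (72/13, -22/13) → (85/13, -9/13); (12/13, -47/13) → (25/13, -34/13)

image vertices: (-24/13, 16/13), (-63/13, 42/13), (23/13, 106/13), (85/13, -9/13), (25/13, -34/13)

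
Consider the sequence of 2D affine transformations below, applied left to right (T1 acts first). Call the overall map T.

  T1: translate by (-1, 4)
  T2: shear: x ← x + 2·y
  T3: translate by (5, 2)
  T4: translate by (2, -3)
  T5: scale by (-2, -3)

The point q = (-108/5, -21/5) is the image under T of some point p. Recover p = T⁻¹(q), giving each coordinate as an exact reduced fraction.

p = (0, -8/5)

T1 = [1 0 -1; 0 1 4; 0 0 1]
T2·T1 = [1 2 7; 0 1 4; 0 0 1]
T3·…·T1 = [1 2 12; 0 1 6; 0 0 1]
T4·…·T1 = [1 2 14; 0 1 3; 0 0 1]
T5·…·T1 = [-2 -4 -28; 0 -3 -9; 0 0 1]
det M = 6; M⁻¹ = [-1/2 2/3 -8; 0 -1/3 -3; 0 0 1]
M⁻¹ · (-108/5, -21/5)ᵀ = (0, -8/5)ᵀ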